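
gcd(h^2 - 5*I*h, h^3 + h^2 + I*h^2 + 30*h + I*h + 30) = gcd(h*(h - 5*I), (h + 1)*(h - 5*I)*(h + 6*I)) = h - 5*I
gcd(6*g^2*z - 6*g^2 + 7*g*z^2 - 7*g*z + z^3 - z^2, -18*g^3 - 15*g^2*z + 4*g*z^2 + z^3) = 6*g^2 + 7*g*z + z^2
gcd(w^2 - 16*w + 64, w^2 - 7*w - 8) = w - 8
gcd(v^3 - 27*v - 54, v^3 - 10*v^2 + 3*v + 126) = v^2 - 3*v - 18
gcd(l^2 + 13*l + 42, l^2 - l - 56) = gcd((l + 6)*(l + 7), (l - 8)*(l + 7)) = l + 7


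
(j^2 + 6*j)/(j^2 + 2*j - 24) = j/(j - 4)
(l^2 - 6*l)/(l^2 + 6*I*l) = (l - 6)/(l + 6*I)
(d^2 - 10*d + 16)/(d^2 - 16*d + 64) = (d - 2)/(d - 8)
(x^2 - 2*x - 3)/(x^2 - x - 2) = (x - 3)/(x - 2)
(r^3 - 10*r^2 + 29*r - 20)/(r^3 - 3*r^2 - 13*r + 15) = (r - 4)/(r + 3)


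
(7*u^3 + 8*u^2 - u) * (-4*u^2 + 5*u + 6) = -28*u^5 + 3*u^4 + 86*u^3 + 43*u^2 - 6*u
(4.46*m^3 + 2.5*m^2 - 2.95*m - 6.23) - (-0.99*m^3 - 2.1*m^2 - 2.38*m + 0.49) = 5.45*m^3 + 4.6*m^2 - 0.57*m - 6.72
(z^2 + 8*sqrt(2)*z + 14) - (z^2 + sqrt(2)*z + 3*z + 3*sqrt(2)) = -3*z + 7*sqrt(2)*z - 3*sqrt(2) + 14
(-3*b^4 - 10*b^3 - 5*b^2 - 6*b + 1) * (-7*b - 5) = 21*b^5 + 85*b^4 + 85*b^3 + 67*b^2 + 23*b - 5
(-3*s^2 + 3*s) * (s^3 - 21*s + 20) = -3*s^5 + 3*s^4 + 63*s^3 - 123*s^2 + 60*s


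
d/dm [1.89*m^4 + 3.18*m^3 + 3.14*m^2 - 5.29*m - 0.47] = 7.56*m^3 + 9.54*m^2 + 6.28*m - 5.29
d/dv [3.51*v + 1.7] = 3.51000000000000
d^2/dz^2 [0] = 0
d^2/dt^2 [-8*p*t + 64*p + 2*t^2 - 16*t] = 4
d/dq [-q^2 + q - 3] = 1 - 2*q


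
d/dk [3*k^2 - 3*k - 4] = 6*k - 3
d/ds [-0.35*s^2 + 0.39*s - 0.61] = 0.39 - 0.7*s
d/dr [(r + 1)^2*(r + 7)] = 3*(r + 1)*(r + 5)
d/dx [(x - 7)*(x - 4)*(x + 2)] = 3*x^2 - 18*x + 6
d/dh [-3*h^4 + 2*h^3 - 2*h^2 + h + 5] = -12*h^3 + 6*h^2 - 4*h + 1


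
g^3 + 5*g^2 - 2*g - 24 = (g - 2)*(g + 3)*(g + 4)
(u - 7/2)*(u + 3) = u^2 - u/2 - 21/2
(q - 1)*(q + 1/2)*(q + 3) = q^3 + 5*q^2/2 - 2*q - 3/2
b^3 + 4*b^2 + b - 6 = (b - 1)*(b + 2)*(b + 3)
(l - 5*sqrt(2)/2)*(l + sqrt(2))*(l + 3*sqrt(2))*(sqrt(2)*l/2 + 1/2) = sqrt(2)*l^4/2 + 2*l^3 - 25*sqrt(2)*l^2/4 - 22*l - 15*sqrt(2)/2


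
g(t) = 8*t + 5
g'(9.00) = 8.00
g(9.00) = 77.00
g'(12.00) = 8.00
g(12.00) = 101.00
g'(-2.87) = 8.00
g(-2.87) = -17.96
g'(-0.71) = 8.00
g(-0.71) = -0.68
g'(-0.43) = 8.00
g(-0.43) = 1.56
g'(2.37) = 8.00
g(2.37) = 23.96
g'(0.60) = 8.00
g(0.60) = 9.80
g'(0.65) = 8.00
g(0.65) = 10.20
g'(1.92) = 8.00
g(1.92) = 20.36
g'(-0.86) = 8.00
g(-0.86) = -1.88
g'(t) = 8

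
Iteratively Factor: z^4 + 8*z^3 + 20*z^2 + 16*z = (z)*(z^3 + 8*z^2 + 20*z + 16) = z*(z + 2)*(z^2 + 6*z + 8) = z*(z + 2)^2*(z + 4)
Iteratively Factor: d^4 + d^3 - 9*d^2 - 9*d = (d + 3)*(d^3 - 2*d^2 - 3*d) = (d + 1)*(d + 3)*(d^2 - 3*d) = (d - 3)*(d + 1)*(d + 3)*(d)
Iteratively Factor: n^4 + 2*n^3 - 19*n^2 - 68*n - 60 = (n - 5)*(n^3 + 7*n^2 + 16*n + 12) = (n - 5)*(n + 2)*(n^2 + 5*n + 6) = (n - 5)*(n + 2)^2*(n + 3)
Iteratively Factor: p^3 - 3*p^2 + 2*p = (p - 2)*(p^2 - p) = (p - 2)*(p - 1)*(p)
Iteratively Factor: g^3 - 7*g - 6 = (g + 2)*(g^2 - 2*g - 3) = (g + 1)*(g + 2)*(g - 3)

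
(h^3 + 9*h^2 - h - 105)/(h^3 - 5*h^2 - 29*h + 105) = (h + 7)/(h - 7)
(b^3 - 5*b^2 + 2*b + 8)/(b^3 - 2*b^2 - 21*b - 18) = (b^2 - 6*b + 8)/(b^2 - 3*b - 18)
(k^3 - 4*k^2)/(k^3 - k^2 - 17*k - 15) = k^2*(4 - k)/(-k^3 + k^2 + 17*k + 15)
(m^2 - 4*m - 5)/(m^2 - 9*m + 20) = (m + 1)/(m - 4)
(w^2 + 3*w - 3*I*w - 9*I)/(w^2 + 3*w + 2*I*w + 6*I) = (w - 3*I)/(w + 2*I)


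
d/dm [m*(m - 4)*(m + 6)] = 3*m^2 + 4*m - 24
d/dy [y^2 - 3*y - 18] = 2*y - 3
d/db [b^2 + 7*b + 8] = 2*b + 7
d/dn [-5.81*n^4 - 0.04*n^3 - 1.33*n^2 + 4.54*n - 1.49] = -23.24*n^3 - 0.12*n^2 - 2.66*n + 4.54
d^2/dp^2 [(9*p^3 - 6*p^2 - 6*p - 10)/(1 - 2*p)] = 2*(-36*p^3 + 54*p^2 - 27*p + 58)/(8*p^3 - 12*p^2 + 6*p - 1)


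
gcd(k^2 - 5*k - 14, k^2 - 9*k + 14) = k - 7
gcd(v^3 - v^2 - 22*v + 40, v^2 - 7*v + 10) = v - 2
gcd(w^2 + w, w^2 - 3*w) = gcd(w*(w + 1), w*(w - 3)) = w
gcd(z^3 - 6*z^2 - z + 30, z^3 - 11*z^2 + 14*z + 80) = z^2 - 3*z - 10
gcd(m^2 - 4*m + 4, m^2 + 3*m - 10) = m - 2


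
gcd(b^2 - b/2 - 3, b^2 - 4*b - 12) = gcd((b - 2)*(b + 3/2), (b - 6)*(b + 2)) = 1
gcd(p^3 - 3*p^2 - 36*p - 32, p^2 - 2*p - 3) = p + 1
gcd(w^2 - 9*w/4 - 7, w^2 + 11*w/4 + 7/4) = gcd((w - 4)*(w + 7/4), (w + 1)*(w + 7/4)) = w + 7/4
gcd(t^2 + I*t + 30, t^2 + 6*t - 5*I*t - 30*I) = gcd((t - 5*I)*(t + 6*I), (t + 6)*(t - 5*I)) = t - 5*I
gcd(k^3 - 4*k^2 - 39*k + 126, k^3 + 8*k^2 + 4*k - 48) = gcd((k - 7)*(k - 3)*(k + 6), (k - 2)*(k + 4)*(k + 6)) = k + 6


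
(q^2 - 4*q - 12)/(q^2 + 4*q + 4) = (q - 6)/(q + 2)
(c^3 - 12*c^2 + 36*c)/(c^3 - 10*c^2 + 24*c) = (c - 6)/(c - 4)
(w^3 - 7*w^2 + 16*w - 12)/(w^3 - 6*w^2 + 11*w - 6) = (w - 2)/(w - 1)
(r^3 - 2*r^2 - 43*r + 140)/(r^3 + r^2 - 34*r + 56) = (r - 5)/(r - 2)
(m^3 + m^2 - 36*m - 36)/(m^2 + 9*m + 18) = (m^2 - 5*m - 6)/(m + 3)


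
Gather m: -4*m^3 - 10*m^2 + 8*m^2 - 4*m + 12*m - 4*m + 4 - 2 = -4*m^3 - 2*m^2 + 4*m + 2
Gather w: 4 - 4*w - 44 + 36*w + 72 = 32*w + 32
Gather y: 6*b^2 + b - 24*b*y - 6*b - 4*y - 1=6*b^2 - 5*b + y*(-24*b - 4) - 1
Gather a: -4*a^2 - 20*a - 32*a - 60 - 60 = -4*a^2 - 52*a - 120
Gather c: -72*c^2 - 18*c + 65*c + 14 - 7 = -72*c^2 + 47*c + 7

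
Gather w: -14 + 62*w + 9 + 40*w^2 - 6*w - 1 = 40*w^2 + 56*w - 6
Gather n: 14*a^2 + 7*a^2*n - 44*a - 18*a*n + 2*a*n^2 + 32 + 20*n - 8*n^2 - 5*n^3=14*a^2 - 44*a - 5*n^3 + n^2*(2*a - 8) + n*(7*a^2 - 18*a + 20) + 32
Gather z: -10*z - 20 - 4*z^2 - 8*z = -4*z^2 - 18*z - 20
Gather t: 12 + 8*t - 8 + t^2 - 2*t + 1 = t^2 + 6*t + 5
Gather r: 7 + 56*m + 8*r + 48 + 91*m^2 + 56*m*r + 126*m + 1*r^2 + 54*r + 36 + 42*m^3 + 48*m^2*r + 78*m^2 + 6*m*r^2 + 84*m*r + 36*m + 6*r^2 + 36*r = 42*m^3 + 169*m^2 + 218*m + r^2*(6*m + 7) + r*(48*m^2 + 140*m + 98) + 91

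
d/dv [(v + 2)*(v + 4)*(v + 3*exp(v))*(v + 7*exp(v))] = 10*v^3*exp(v) + 4*v^3 + 42*v^2*exp(2*v) + 90*v^2*exp(v) + 18*v^2 + 294*v*exp(2*v) + 200*v*exp(v) + 16*v + 462*exp(2*v) + 80*exp(v)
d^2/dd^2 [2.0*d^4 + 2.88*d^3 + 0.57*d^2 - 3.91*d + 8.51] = 24.0*d^2 + 17.28*d + 1.14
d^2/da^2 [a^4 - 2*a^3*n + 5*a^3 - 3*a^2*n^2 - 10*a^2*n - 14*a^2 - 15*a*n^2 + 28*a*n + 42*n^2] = 12*a^2 - 12*a*n + 30*a - 6*n^2 - 20*n - 28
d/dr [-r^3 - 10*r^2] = r*(-3*r - 20)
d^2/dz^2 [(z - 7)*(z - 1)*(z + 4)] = 6*z - 8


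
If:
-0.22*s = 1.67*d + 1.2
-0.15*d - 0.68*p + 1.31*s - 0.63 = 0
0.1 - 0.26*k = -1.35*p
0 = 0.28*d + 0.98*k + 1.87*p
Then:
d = -0.77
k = 0.26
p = -0.02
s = 0.38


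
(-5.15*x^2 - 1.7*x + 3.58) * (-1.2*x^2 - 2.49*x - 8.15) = 6.18*x^4 + 14.8635*x^3 + 41.9095*x^2 + 4.9408*x - 29.177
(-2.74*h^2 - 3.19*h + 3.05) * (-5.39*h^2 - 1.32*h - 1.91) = 14.7686*h^4 + 20.8109*h^3 - 6.9953*h^2 + 2.0669*h - 5.8255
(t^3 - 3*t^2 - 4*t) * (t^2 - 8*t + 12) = t^5 - 11*t^4 + 32*t^3 - 4*t^2 - 48*t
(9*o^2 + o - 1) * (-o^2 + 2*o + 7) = -9*o^4 + 17*o^3 + 66*o^2 + 5*o - 7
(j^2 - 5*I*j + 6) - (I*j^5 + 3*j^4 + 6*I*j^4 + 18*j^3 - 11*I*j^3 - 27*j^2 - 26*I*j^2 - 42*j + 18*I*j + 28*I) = -I*j^5 - 3*j^4 - 6*I*j^4 - 18*j^3 + 11*I*j^3 + 28*j^2 + 26*I*j^2 + 42*j - 23*I*j + 6 - 28*I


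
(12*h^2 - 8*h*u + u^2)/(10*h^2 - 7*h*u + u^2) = (-6*h + u)/(-5*h + u)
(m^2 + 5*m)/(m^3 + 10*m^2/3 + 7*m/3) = 3*(m + 5)/(3*m^2 + 10*m + 7)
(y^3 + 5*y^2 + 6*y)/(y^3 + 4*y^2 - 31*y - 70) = y*(y + 3)/(y^2 + 2*y - 35)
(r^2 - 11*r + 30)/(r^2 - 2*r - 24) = (r - 5)/(r + 4)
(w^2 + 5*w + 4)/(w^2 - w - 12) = (w^2 + 5*w + 4)/(w^2 - w - 12)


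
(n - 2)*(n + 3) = n^2 + n - 6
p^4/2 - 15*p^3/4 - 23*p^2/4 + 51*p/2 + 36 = (p/2 + 1)*(p - 8)*(p - 3)*(p + 3/2)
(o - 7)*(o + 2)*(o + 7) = o^3 + 2*o^2 - 49*o - 98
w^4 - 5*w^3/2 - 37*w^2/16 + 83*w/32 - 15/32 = (w - 3)*(w - 1/2)*(w - 1/4)*(w + 5/4)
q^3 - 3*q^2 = q^2*(q - 3)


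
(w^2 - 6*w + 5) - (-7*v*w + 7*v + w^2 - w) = 7*v*w - 7*v - 5*w + 5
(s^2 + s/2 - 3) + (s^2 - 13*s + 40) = 2*s^2 - 25*s/2 + 37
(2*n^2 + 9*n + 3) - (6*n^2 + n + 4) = -4*n^2 + 8*n - 1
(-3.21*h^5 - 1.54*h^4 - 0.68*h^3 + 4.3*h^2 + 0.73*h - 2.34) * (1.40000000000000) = -4.494*h^5 - 2.156*h^4 - 0.952*h^3 + 6.02*h^2 + 1.022*h - 3.276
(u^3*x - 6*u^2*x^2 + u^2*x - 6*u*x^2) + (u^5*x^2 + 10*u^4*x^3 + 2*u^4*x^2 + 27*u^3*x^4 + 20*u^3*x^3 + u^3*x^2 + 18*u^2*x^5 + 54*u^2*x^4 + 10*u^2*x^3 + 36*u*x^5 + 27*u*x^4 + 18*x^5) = u^5*x^2 + 10*u^4*x^3 + 2*u^4*x^2 + 27*u^3*x^4 + 20*u^3*x^3 + u^3*x^2 + u^3*x + 18*u^2*x^5 + 54*u^2*x^4 + 10*u^2*x^3 - 6*u^2*x^2 + u^2*x + 36*u*x^5 + 27*u*x^4 - 6*u*x^2 + 18*x^5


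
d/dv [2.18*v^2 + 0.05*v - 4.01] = 4.36*v + 0.05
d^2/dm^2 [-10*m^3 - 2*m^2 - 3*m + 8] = -60*m - 4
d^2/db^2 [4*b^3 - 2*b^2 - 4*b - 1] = 24*b - 4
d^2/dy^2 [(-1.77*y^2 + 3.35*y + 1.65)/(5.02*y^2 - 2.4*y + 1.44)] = (126.19276*y^3 + 326.253816*y^2 - 264.57408*y + 10.967616)/(126.506008*y^6 - 181.44288*y^5 + 195.611328*y^4 - 117.91872*y^3 + 56.111616*y^2 - 14.92992*y + 2.985984)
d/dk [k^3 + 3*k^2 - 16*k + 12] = 3*k^2 + 6*k - 16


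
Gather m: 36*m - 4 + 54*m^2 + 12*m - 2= 54*m^2 + 48*m - 6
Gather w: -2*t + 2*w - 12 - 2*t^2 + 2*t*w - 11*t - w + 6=-2*t^2 - 13*t + w*(2*t + 1) - 6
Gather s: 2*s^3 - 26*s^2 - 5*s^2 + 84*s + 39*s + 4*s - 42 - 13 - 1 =2*s^3 - 31*s^2 + 127*s - 56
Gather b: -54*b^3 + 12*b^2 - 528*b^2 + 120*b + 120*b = -54*b^3 - 516*b^2 + 240*b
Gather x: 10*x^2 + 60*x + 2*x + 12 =10*x^2 + 62*x + 12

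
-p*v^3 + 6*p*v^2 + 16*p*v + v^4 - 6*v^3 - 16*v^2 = v*(-p + v)*(v - 8)*(v + 2)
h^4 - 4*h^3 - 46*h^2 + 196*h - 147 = (h - 7)*(h - 3)*(h - 1)*(h + 7)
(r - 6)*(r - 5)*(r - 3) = r^3 - 14*r^2 + 63*r - 90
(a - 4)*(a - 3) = a^2 - 7*a + 12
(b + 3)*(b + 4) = b^2 + 7*b + 12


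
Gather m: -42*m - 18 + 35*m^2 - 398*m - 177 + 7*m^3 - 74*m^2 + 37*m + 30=7*m^3 - 39*m^2 - 403*m - 165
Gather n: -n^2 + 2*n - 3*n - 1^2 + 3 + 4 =-n^2 - n + 6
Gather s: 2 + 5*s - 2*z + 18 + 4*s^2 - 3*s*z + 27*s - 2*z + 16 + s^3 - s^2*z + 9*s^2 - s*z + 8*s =s^3 + s^2*(13 - z) + s*(40 - 4*z) - 4*z + 36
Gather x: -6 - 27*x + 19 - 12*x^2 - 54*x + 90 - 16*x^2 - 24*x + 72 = -28*x^2 - 105*x + 175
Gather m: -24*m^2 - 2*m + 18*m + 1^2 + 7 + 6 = -24*m^2 + 16*m + 14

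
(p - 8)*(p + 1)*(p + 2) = p^3 - 5*p^2 - 22*p - 16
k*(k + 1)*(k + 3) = k^3 + 4*k^2 + 3*k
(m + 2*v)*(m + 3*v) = m^2 + 5*m*v + 6*v^2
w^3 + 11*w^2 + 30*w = w*(w + 5)*(w + 6)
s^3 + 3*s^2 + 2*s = s*(s + 1)*(s + 2)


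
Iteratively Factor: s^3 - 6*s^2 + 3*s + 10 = (s - 2)*(s^2 - 4*s - 5) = (s - 5)*(s - 2)*(s + 1)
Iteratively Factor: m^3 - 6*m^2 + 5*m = (m)*(m^2 - 6*m + 5) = m*(m - 1)*(m - 5)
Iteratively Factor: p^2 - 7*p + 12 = (p - 4)*(p - 3)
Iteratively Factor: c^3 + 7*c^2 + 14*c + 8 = (c + 2)*(c^2 + 5*c + 4) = (c + 2)*(c + 4)*(c + 1)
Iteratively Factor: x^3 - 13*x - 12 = (x + 3)*(x^2 - 3*x - 4) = (x + 1)*(x + 3)*(x - 4)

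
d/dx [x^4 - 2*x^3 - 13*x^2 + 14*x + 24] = 4*x^3 - 6*x^2 - 26*x + 14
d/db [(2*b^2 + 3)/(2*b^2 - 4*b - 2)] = (-2*b^2 - 5*b + 3)/(b^4 - 4*b^3 + 2*b^2 + 4*b + 1)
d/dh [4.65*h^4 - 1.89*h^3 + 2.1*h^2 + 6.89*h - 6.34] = 18.6*h^3 - 5.67*h^2 + 4.2*h + 6.89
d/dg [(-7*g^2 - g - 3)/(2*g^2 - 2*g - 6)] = 4*g*(g + 6)/(g^4 - 2*g^3 - 5*g^2 + 6*g + 9)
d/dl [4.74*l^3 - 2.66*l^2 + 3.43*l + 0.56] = 14.22*l^2 - 5.32*l + 3.43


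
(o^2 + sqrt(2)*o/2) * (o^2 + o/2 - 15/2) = o^4 + o^3/2 + sqrt(2)*o^3/2 - 15*o^2/2 + sqrt(2)*o^2/4 - 15*sqrt(2)*o/4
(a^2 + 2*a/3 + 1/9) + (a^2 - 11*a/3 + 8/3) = 2*a^2 - 3*a + 25/9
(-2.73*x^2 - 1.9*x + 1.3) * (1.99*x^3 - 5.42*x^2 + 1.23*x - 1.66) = -5.4327*x^5 + 11.0156*x^4 + 9.5271*x^3 - 4.8512*x^2 + 4.753*x - 2.158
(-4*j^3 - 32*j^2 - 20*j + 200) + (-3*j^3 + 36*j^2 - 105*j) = -7*j^3 + 4*j^2 - 125*j + 200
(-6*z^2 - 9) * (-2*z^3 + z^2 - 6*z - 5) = 12*z^5 - 6*z^4 + 54*z^3 + 21*z^2 + 54*z + 45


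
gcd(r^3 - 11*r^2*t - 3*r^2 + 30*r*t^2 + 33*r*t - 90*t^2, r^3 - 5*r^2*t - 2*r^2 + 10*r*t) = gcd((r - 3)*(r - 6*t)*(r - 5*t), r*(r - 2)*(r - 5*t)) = r - 5*t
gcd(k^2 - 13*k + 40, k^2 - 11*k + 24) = k - 8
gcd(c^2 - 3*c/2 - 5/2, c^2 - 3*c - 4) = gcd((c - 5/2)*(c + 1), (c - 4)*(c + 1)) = c + 1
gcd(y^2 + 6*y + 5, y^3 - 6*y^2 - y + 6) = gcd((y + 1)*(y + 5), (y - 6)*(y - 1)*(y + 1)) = y + 1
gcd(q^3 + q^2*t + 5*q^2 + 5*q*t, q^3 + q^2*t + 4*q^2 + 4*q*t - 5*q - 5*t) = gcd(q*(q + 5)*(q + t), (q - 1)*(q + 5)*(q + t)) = q^2 + q*t + 5*q + 5*t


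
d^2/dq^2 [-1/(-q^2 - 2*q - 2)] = 2*(-q^2 - 2*q + 4*(q + 1)^2 - 2)/(q^2 + 2*q + 2)^3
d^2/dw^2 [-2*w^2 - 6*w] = -4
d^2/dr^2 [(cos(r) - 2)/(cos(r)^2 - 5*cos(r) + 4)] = (-9*(1 - cos(2*r))^2*cos(r)/4 + 3*(1 - cos(2*r))^2/4 + 115*cos(r)/2 - 4*cos(2*r) - 3*cos(3*r) + cos(5*r)/2 - 51)/((cos(r) - 4)^3*(cos(r) - 1)^3)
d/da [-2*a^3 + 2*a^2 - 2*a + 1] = -6*a^2 + 4*a - 2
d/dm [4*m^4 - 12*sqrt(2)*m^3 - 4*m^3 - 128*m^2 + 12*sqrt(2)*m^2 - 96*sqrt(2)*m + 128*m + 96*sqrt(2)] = 16*m^3 - 36*sqrt(2)*m^2 - 12*m^2 - 256*m + 24*sqrt(2)*m - 96*sqrt(2) + 128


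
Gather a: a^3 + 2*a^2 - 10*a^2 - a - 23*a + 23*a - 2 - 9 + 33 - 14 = a^3 - 8*a^2 - a + 8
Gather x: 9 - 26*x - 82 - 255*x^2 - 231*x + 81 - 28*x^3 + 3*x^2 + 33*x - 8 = -28*x^3 - 252*x^2 - 224*x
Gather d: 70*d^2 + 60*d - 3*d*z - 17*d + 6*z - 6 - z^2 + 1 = 70*d^2 + d*(43 - 3*z) - z^2 + 6*z - 5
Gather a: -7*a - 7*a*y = a*(-7*y - 7)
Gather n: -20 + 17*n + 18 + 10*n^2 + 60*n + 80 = 10*n^2 + 77*n + 78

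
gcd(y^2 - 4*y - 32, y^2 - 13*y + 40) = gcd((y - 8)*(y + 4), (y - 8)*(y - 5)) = y - 8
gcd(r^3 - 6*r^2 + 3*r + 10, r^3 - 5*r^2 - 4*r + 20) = r^2 - 7*r + 10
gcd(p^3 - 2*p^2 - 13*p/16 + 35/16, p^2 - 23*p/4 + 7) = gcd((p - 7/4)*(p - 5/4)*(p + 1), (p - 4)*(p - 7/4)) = p - 7/4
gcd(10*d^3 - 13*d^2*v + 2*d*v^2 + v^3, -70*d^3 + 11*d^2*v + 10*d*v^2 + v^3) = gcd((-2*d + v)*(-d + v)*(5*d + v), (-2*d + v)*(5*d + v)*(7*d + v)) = -10*d^2 + 3*d*v + v^2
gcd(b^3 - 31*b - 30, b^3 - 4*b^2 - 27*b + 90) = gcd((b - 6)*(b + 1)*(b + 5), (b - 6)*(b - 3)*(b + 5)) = b^2 - b - 30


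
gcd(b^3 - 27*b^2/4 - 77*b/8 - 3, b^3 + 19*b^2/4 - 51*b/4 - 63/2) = 1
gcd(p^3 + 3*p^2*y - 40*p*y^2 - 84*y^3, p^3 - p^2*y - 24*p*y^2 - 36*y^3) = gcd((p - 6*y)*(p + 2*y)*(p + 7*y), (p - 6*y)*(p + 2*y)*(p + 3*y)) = -p^2 + 4*p*y + 12*y^2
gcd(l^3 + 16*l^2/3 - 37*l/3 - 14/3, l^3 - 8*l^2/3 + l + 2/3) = l^2 - 5*l/3 - 2/3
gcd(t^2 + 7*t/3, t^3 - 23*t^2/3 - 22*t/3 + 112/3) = t + 7/3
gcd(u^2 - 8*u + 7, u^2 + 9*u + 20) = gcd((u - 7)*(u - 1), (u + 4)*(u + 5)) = 1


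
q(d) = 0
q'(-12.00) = 0.00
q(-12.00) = 0.00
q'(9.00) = 0.00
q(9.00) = 0.00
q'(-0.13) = 0.00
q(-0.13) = 0.00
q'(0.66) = 0.00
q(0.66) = 0.00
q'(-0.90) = 0.00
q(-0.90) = 0.00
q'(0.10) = 0.00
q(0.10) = 0.00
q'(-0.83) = 0.00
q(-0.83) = 0.00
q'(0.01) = 0.00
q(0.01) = 0.00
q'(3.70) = 0.00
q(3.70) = 0.00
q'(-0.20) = 0.00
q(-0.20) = 0.00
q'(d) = 0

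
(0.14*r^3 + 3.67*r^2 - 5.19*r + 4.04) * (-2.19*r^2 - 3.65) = -0.3066*r^5 - 8.0373*r^4 + 10.8551*r^3 - 22.2431*r^2 + 18.9435*r - 14.746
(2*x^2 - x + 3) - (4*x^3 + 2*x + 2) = -4*x^3 + 2*x^2 - 3*x + 1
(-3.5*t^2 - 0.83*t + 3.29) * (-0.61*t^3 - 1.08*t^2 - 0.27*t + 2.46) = 2.135*t^5 + 4.2863*t^4 - 0.1655*t^3 - 11.9391*t^2 - 2.9301*t + 8.0934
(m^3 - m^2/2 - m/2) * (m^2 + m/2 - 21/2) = m^5 - 45*m^3/4 + 5*m^2 + 21*m/4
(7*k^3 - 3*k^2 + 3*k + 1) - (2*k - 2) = 7*k^3 - 3*k^2 + k + 3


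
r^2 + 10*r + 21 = (r + 3)*(r + 7)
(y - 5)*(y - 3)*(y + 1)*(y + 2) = y^4 - 5*y^3 - 7*y^2 + 29*y + 30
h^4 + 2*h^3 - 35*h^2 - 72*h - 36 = (h - 6)*(h + 1)^2*(h + 6)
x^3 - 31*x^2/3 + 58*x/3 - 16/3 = (x - 8)*(x - 2)*(x - 1/3)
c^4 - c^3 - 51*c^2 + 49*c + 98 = (c - 7)*(c - 2)*(c + 1)*(c + 7)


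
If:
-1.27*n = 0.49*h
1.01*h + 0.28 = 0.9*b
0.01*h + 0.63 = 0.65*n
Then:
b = -2.40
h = -2.42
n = 0.93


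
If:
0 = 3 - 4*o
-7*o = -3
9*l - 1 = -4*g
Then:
No Solution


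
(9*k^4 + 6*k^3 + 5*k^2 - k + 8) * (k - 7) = 9*k^5 - 57*k^4 - 37*k^3 - 36*k^2 + 15*k - 56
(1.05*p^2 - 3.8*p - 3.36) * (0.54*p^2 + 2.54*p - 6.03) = 0.567*p^4 + 0.615*p^3 - 17.7979*p^2 + 14.3796*p + 20.2608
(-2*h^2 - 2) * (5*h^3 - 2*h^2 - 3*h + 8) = -10*h^5 + 4*h^4 - 4*h^3 - 12*h^2 + 6*h - 16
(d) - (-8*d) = 9*d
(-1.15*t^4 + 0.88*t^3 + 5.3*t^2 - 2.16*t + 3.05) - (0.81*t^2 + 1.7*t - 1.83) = -1.15*t^4 + 0.88*t^3 + 4.49*t^2 - 3.86*t + 4.88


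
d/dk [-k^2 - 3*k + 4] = -2*k - 3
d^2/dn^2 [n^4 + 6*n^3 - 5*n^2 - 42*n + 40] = 12*n^2 + 36*n - 10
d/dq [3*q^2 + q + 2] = 6*q + 1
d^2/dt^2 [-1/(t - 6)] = -2/(t - 6)^3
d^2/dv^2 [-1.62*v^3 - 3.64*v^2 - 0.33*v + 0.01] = -9.72*v - 7.28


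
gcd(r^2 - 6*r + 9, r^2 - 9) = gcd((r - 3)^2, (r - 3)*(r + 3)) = r - 3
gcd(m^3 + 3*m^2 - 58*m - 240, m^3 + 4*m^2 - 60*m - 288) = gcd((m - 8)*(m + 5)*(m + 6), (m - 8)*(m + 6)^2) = m^2 - 2*m - 48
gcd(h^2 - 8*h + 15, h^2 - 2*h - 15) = h - 5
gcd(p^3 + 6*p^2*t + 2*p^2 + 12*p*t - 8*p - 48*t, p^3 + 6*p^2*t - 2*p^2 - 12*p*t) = p^2 + 6*p*t - 2*p - 12*t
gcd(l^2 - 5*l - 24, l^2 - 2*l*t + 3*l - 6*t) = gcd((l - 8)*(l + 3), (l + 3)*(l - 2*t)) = l + 3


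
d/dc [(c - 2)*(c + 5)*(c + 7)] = 3*c^2 + 20*c + 11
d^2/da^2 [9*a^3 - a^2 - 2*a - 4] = 54*a - 2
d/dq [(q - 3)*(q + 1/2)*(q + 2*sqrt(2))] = 3*q^2 - 5*q + 4*sqrt(2)*q - 5*sqrt(2) - 3/2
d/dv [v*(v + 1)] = 2*v + 1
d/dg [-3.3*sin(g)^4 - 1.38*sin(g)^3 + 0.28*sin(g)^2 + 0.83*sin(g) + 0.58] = (-13.2*sin(g)^3 - 4.14*sin(g)^2 + 0.56*sin(g) + 0.83)*cos(g)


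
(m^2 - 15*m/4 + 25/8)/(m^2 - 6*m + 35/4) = (4*m - 5)/(2*(2*m - 7))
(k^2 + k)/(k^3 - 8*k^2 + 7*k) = (k + 1)/(k^2 - 8*k + 7)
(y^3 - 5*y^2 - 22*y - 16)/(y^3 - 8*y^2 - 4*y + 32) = (y + 1)/(y - 2)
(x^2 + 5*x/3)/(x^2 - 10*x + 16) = x*(3*x + 5)/(3*(x^2 - 10*x + 16))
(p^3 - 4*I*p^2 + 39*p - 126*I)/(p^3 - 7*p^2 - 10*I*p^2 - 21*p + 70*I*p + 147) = (p + 6*I)/(p - 7)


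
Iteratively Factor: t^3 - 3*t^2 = (t)*(t^2 - 3*t) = t*(t - 3)*(t)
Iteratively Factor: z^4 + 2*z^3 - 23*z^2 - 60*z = (z + 3)*(z^3 - z^2 - 20*z) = (z + 3)*(z + 4)*(z^2 - 5*z) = (z - 5)*(z + 3)*(z + 4)*(z)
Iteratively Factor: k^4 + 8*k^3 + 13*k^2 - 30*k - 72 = (k + 3)*(k^3 + 5*k^2 - 2*k - 24) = (k + 3)^2*(k^2 + 2*k - 8) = (k - 2)*(k + 3)^2*(k + 4)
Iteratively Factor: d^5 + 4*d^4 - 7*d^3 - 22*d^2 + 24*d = (d - 2)*(d^4 + 6*d^3 + 5*d^2 - 12*d) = (d - 2)*(d + 4)*(d^3 + 2*d^2 - 3*d) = (d - 2)*(d - 1)*(d + 4)*(d^2 + 3*d) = (d - 2)*(d - 1)*(d + 3)*(d + 4)*(d)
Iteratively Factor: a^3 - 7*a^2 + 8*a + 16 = (a - 4)*(a^2 - 3*a - 4) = (a - 4)^2*(a + 1)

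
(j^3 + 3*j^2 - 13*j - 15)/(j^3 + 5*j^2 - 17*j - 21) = (j + 5)/(j + 7)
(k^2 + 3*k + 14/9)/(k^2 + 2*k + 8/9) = (3*k + 7)/(3*k + 4)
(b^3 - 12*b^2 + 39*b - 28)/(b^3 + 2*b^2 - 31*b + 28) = (b - 7)/(b + 7)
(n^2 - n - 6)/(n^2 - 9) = (n + 2)/(n + 3)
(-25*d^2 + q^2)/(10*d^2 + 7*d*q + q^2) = (-5*d + q)/(2*d + q)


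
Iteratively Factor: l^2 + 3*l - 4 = (l + 4)*(l - 1)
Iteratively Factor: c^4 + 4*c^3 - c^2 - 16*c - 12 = (c + 1)*(c^3 + 3*c^2 - 4*c - 12) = (c - 2)*(c + 1)*(c^2 + 5*c + 6) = (c - 2)*(c + 1)*(c + 3)*(c + 2)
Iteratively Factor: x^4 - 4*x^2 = (x + 2)*(x^3 - 2*x^2) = (x - 2)*(x + 2)*(x^2) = x*(x - 2)*(x + 2)*(x)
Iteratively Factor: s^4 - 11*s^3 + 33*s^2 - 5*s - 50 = (s + 1)*(s^3 - 12*s^2 + 45*s - 50) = (s - 5)*(s + 1)*(s^2 - 7*s + 10) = (s - 5)^2*(s + 1)*(s - 2)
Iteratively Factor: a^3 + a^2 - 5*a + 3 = (a - 1)*(a^2 + 2*a - 3) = (a - 1)^2*(a + 3)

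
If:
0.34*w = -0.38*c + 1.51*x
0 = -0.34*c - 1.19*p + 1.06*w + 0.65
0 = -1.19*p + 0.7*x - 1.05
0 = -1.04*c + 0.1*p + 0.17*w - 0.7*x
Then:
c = -0.12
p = -1.16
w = -1.95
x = -0.47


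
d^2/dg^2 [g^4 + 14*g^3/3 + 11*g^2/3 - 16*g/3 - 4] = 12*g^2 + 28*g + 22/3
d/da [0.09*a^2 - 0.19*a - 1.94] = 0.18*a - 0.19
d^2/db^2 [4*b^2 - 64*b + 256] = 8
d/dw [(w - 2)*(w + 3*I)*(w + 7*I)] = 3*w^2 + w*(-4 + 20*I) - 21 - 20*I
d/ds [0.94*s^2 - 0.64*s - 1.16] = 1.88*s - 0.64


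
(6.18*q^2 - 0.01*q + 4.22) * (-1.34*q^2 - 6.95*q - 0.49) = -8.2812*q^4 - 42.9376*q^3 - 8.6135*q^2 - 29.3241*q - 2.0678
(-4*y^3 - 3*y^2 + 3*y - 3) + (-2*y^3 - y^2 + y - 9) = -6*y^3 - 4*y^2 + 4*y - 12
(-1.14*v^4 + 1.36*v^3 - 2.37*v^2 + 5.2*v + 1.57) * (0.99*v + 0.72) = -1.1286*v^5 + 0.5256*v^4 - 1.3671*v^3 + 3.4416*v^2 + 5.2983*v + 1.1304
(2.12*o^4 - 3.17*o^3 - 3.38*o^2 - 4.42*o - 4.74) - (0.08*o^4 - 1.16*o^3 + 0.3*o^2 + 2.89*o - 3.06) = 2.04*o^4 - 2.01*o^3 - 3.68*o^2 - 7.31*o - 1.68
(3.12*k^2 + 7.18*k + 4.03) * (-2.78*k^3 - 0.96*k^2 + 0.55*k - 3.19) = -8.6736*k^5 - 22.9556*k^4 - 16.3802*k^3 - 9.8726*k^2 - 20.6877*k - 12.8557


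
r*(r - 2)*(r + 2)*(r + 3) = r^4 + 3*r^3 - 4*r^2 - 12*r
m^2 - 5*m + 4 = (m - 4)*(m - 1)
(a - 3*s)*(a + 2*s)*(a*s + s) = a^3*s - a^2*s^2 + a^2*s - 6*a*s^3 - a*s^2 - 6*s^3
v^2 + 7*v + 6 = (v + 1)*(v + 6)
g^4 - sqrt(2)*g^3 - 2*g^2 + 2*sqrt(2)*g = g*(g - sqrt(2))^2*(g + sqrt(2))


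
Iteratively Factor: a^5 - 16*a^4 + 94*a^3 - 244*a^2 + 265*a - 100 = (a - 5)*(a^4 - 11*a^3 + 39*a^2 - 49*a + 20) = (a - 5)*(a - 4)*(a^3 - 7*a^2 + 11*a - 5) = (a - 5)*(a - 4)*(a - 1)*(a^2 - 6*a + 5) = (a - 5)*(a - 4)*(a - 1)^2*(a - 5)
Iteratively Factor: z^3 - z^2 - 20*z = (z)*(z^2 - z - 20) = z*(z - 5)*(z + 4)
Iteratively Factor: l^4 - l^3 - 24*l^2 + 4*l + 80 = (l + 4)*(l^3 - 5*l^2 - 4*l + 20) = (l + 2)*(l + 4)*(l^2 - 7*l + 10) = (l - 2)*(l + 2)*(l + 4)*(l - 5)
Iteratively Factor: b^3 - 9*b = (b)*(b^2 - 9) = b*(b + 3)*(b - 3)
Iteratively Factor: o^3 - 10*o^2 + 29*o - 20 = (o - 1)*(o^2 - 9*o + 20) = (o - 5)*(o - 1)*(o - 4)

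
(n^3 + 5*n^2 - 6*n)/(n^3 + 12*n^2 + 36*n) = (n - 1)/(n + 6)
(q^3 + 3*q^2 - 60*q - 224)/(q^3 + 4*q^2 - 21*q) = (q^2 - 4*q - 32)/(q*(q - 3))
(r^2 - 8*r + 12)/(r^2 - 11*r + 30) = (r - 2)/(r - 5)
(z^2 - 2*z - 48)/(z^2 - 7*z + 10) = (z^2 - 2*z - 48)/(z^2 - 7*z + 10)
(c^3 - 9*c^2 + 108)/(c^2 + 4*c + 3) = (c^2 - 12*c + 36)/(c + 1)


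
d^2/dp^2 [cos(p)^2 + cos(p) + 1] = -cos(p) - 2*cos(2*p)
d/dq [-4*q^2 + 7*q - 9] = 7 - 8*q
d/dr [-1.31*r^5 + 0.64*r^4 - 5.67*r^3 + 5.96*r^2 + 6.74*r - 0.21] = -6.55*r^4 + 2.56*r^3 - 17.01*r^2 + 11.92*r + 6.74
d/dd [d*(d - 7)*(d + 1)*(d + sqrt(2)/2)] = 4*d^3 - 18*d^2 + 3*sqrt(2)*d^2/2 - 14*d - 6*sqrt(2)*d - 7*sqrt(2)/2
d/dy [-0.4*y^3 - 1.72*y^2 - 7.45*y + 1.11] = -1.2*y^2 - 3.44*y - 7.45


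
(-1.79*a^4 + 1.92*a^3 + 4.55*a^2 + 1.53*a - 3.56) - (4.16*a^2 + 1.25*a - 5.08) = -1.79*a^4 + 1.92*a^3 + 0.39*a^2 + 0.28*a + 1.52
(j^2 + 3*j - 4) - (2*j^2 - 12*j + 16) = -j^2 + 15*j - 20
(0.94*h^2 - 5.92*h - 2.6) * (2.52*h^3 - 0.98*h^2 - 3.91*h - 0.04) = 2.3688*h^5 - 15.8396*h^4 - 4.4258*h^3 + 25.6576*h^2 + 10.4028*h + 0.104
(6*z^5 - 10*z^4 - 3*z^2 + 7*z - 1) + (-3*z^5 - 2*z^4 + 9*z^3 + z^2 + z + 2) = 3*z^5 - 12*z^4 + 9*z^3 - 2*z^2 + 8*z + 1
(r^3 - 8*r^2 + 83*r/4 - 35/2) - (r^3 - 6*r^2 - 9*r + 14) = -2*r^2 + 119*r/4 - 63/2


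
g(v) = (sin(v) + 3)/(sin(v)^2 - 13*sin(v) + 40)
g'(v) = (-2*sin(v)*cos(v) + 13*cos(v))*(sin(v) + 3)/(sin(v)^2 - 13*sin(v) + 40)^2 + cos(v)/(sin(v)^2 - 13*sin(v) + 40)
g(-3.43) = 0.09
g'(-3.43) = -0.06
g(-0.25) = 0.06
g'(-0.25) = 0.04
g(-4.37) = 0.14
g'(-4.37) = -0.03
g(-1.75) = 0.04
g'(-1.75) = -0.01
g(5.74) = 0.05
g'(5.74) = 0.03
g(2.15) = 0.13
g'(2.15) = -0.05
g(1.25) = 0.14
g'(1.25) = 0.03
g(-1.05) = 0.04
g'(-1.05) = 0.02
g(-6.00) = 0.09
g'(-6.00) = 0.06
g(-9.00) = 0.06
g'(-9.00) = -0.04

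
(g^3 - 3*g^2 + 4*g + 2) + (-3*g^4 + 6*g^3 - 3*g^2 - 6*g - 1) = -3*g^4 + 7*g^3 - 6*g^2 - 2*g + 1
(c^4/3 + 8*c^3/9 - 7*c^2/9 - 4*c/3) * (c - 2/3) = c^5/3 + 2*c^4/3 - 37*c^3/27 - 22*c^2/27 + 8*c/9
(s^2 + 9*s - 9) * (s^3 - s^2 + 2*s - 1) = s^5 + 8*s^4 - 16*s^3 + 26*s^2 - 27*s + 9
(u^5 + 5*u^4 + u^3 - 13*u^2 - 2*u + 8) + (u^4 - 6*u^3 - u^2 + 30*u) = u^5 + 6*u^4 - 5*u^3 - 14*u^2 + 28*u + 8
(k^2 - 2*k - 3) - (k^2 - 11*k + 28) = 9*k - 31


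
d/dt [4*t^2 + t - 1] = 8*t + 1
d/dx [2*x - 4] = 2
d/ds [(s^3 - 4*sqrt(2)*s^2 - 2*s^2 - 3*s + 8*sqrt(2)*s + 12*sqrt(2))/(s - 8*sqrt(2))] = 2*(s^3 - 14*sqrt(2)*s^2 - s^2 + 16*sqrt(2)*s + 64*s - 64 + 6*sqrt(2))/(s^2 - 16*sqrt(2)*s + 128)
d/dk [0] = 0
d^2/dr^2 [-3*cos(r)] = 3*cos(r)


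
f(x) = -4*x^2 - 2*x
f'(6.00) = -50.00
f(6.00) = -156.00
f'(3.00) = -26.00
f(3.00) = -42.00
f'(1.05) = -10.40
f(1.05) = -6.51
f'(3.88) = -33.04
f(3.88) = -67.98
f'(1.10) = -10.80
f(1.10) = -7.04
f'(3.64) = -31.12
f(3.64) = -60.28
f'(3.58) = -30.64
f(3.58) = -58.43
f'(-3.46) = 25.68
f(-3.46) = -40.97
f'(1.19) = -11.52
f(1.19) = -8.04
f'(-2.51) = 18.08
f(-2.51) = -20.18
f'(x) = -8*x - 2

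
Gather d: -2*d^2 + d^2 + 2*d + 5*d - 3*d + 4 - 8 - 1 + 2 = -d^2 + 4*d - 3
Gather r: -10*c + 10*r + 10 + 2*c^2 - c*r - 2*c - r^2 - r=2*c^2 - 12*c - r^2 + r*(9 - c) + 10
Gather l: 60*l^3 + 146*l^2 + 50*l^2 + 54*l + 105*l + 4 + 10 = 60*l^3 + 196*l^2 + 159*l + 14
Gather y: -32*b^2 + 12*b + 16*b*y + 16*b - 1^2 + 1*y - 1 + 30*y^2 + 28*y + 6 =-32*b^2 + 28*b + 30*y^2 + y*(16*b + 29) + 4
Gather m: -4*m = -4*m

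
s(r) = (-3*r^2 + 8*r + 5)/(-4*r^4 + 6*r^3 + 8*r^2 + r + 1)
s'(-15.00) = 0.00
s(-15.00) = 0.00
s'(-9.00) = 0.00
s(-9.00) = 0.01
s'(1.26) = -0.62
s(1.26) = 0.61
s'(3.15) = 0.10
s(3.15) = -0.00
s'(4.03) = 0.00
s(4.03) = 0.02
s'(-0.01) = 3.92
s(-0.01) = 4.97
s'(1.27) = -0.60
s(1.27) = 0.61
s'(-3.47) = 0.05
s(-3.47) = 0.08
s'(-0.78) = 54.26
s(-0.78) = -4.04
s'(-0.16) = 12.44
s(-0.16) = 3.58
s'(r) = (8 - 6*r)/(-4*r^4 + 6*r^3 + 8*r^2 + r + 1) + (-3*r^2 + 8*r + 5)*(16*r^3 - 18*r^2 - 16*r - 1)/(-4*r^4 + 6*r^3 + 8*r^2 + r + 1)^2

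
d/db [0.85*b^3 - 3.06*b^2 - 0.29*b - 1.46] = 2.55*b^2 - 6.12*b - 0.29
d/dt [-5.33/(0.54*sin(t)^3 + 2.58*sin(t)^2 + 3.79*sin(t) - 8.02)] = (8.6346*sin(t)^2 + 27.5028*sin(t) + 20.2007)*cos(t)/(0.54*sin(t)^3 + 2.58*sin(t)^2 + 3.79*sin(t) - 8.02)^2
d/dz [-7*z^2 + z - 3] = 1 - 14*z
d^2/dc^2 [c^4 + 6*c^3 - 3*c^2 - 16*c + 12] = 12*c^2 + 36*c - 6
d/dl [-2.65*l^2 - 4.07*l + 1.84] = -5.3*l - 4.07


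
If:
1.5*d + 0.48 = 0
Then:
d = -0.32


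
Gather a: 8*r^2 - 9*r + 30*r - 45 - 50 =8*r^2 + 21*r - 95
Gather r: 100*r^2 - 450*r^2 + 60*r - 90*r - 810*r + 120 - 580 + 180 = -350*r^2 - 840*r - 280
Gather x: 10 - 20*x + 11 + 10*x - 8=13 - 10*x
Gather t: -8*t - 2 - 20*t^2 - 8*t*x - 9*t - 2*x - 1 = -20*t^2 + t*(-8*x - 17) - 2*x - 3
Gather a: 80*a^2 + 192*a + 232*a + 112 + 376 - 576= 80*a^2 + 424*a - 88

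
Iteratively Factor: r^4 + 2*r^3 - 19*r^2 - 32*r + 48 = (r - 1)*(r^3 + 3*r^2 - 16*r - 48) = (r - 4)*(r - 1)*(r^2 + 7*r + 12) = (r - 4)*(r - 1)*(r + 4)*(r + 3)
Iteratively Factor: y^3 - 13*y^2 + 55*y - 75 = (y - 5)*(y^2 - 8*y + 15) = (y - 5)*(y - 3)*(y - 5)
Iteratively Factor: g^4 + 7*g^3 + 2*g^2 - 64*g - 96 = (g + 4)*(g^3 + 3*g^2 - 10*g - 24) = (g - 3)*(g + 4)*(g^2 + 6*g + 8) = (g - 3)*(g + 4)^2*(g + 2)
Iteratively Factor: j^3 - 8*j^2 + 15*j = (j - 3)*(j^2 - 5*j) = (j - 5)*(j - 3)*(j)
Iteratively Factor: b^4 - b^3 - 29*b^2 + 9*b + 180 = (b + 4)*(b^3 - 5*b^2 - 9*b + 45) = (b + 3)*(b + 4)*(b^2 - 8*b + 15) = (b - 3)*(b + 3)*(b + 4)*(b - 5)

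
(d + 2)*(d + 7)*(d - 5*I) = d^3 + 9*d^2 - 5*I*d^2 + 14*d - 45*I*d - 70*I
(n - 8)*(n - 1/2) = n^2 - 17*n/2 + 4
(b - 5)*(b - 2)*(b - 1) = b^3 - 8*b^2 + 17*b - 10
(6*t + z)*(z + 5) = 6*t*z + 30*t + z^2 + 5*z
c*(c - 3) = c^2 - 3*c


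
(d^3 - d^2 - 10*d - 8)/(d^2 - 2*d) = (d^3 - d^2 - 10*d - 8)/(d*(d - 2))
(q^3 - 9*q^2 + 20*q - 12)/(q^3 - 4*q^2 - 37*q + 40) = (q^2 - 8*q + 12)/(q^2 - 3*q - 40)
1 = 1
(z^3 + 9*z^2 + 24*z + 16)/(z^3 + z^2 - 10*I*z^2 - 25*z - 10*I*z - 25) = (z^2 + 8*z + 16)/(z^2 - 10*I*z - 25)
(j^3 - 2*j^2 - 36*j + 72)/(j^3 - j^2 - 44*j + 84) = (j + 6)/(j + 7)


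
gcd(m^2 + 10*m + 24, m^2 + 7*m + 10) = 1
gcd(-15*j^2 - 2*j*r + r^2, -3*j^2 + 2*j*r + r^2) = 3*j + r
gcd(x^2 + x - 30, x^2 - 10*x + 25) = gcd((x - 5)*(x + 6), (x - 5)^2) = x - 5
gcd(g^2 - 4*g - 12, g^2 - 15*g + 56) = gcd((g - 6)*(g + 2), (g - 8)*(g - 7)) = 1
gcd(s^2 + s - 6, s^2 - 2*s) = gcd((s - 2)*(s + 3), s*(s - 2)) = s - 2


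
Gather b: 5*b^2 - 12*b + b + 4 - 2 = 5*b^2 - 11*b + 2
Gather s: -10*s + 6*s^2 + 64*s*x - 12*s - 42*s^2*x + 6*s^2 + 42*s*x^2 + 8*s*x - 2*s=s^2*(12 - 42*x) + s*(42*x^2 + 72*x - 24)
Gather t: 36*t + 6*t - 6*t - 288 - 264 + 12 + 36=36*t - 504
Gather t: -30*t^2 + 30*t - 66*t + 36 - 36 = -30*t^2 - 36*t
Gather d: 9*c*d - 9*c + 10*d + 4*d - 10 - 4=-9*c + d*(9*c + 14) - 14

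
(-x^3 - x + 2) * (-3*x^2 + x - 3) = 3*x^5 - x^4 + 6*x^3 - 7*x^2 + 5*x - 6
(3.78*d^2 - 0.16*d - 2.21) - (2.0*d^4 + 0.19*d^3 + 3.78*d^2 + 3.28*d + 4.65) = -2.0*d^4 - 0.19*d^3 - 3.44*d - 6.86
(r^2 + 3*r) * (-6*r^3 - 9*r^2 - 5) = -6*r^5 - 27*r^4 - 27*r^3 - 5*r^2 - 15*r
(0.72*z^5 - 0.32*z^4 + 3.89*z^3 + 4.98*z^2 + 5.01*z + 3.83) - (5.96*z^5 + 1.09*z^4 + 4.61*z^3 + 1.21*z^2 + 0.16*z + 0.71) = -5.24*z^5 - 1.41*z^4 - 0.72*z^3 + 3.77*z^2 + 4.85*z + 3.12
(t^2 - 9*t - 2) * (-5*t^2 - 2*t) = -5*t^4 + 43*t^3 + 28*t^2 + 4*t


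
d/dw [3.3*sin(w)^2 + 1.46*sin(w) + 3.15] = (6.6*sin(w) + 1.46)*cos(w)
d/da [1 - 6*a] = -6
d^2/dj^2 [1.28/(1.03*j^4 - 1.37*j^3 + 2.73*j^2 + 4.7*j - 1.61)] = ((-15.8208*j^2 + 10.5216*j - 6.9888)*(1.03*j^4 - 1.37*j^3 + 2.73*j^2 + 4.7*j - 1.61) + 1.28*(4.12*j^3 - 4.11*j^2 + 5.46*j + 4.7)*(8.24*j^3 - 8.22*j^2 + 10.92*j + 9.4))/(1.03*j^4 - 1.37*j^3 + 2.73*j^2 + 4.7*j - 1.61)^3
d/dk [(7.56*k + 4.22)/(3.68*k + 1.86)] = (-5.40224*k - 2.73048)/(3.68*k + 1.86)^3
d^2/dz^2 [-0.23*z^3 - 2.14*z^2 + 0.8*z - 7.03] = -1.38*z - 4.28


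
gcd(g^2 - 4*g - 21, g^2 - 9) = g + 3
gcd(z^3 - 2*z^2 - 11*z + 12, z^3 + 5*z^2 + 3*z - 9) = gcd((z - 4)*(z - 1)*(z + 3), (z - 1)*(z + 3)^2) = z^2 + 2*z - 3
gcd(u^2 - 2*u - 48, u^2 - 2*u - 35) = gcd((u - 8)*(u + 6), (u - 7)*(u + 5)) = 1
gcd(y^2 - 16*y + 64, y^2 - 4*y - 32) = y - 8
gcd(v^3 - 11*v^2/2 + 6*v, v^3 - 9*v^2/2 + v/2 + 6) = v^2 - 11*v/2 + 6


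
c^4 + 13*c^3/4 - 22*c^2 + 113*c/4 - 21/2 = (c - 2)*(c - 1)*(c - 3/4)*(c + 7)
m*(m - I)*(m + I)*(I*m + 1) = I*m^4 + m^3 + I*m^2 + m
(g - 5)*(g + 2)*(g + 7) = g^3 + 4*g^2 - 31*g - 70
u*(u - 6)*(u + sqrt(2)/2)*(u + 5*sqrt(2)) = u^4 - 6*u^3 + 11*sqrt(2)*u^3/2 - 33*sqrt(2)*u^2 + 5*u^2 - 30*u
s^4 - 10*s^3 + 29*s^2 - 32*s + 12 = (s - 6)*(s - 2)*(s - 1)^2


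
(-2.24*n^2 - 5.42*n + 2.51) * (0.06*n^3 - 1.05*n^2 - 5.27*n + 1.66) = -0.1344*n^5 + 2.0268*n^4 + 17.6464*n^3 + 22.2095*n^2 - 22.2249*n + 4.1666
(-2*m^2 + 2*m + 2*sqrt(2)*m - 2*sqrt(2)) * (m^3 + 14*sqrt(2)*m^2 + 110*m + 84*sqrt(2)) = -2*m^5 - 26*sqrt(2)*m^4 + 2*m^4 - 164*m^3 + 26*sqrt(2)*m^3 + 52*sqrt(2)*m^2 + 164*m^2 - 52*sqrt(2)*m + 336*m - 336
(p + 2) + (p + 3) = 2*p + 5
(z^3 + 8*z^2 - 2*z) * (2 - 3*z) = -3*z^4 - 22*z^3 + 22*z^2 - 4*z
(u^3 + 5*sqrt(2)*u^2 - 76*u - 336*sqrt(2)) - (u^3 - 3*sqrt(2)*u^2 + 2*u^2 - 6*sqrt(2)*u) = -2*u^2 + 8*sqrt(2)*u^2 - 76*u + 6*sqrt(2)*u - 336*sqrt(2)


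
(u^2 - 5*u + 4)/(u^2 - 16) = (u - 1)/(u + 4)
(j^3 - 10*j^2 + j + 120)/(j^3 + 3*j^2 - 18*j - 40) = (j^3 - 10*j^2 + j + 120)/(j^3 + 3*j^2 - 18*j - 40)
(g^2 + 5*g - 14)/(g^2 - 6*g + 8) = (g + 7)/(g - 4)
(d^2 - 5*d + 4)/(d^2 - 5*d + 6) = (d^2 - 5*d + 4)/(d^2 - 5*d + 6)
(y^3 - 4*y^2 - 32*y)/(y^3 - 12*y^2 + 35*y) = (y^2 - 4*y - 32)/(y^2 - 12*y + 35)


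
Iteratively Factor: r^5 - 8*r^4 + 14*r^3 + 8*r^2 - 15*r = (r - 5)*(r^4 - 3*r^3 - r^2 + 3*r) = (r - 5)*(r - 1)*(r^3 - 2*r^2 - 3*r) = r*(r - 5)*(r - 1)*(r^2 - 2*r - 3) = r*(r - 5)*(r - 1)*(r + 1)*(r - 3)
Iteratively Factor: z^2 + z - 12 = (z + 4)*(z - 3)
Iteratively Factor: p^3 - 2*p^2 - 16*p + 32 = (p - 2)*(p^2 - 16) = (p - 4)*(p - 2)*(p + 4)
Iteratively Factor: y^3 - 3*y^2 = (y)*(y^2 - 3*y) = y*(y - 3)*(y)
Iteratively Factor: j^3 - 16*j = (j + 4)*(j^2 - 4*j) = j*(j + 4)*(j - 4)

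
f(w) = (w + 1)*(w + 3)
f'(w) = 2*w + 4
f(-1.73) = -0.93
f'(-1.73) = 0.54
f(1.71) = 12.76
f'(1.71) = 7.42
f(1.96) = 14.68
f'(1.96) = 7.92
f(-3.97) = 2.88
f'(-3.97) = -3.94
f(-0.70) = 0.69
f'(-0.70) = 2.60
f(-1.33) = -0.55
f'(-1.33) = 1.34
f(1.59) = 11.89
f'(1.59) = 7.18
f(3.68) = 31.26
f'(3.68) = 11.36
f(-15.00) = 168.00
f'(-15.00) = -26.00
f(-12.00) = 99.00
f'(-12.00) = -20.00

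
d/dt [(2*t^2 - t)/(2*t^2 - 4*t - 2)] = (-3*t^2 - 4*t + 1)/(2*(t^4 - 4*t^3 + 2*t^2 + 4*t + 1))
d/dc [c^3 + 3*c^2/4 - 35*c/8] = 3*c^2 + 3*c/2 - 35/8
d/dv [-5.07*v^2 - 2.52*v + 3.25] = -10.14*v - 2.52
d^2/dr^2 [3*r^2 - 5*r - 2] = 6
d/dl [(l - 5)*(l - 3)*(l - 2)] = 3*l^2 - 20*l + 31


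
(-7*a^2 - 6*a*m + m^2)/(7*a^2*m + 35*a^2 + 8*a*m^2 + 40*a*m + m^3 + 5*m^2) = (-7*a + m)/(7*a*m + 35*a + m^2 + 5*m)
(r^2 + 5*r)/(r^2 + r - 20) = r/(r - 4)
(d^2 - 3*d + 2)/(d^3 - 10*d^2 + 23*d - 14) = 1/(d - 7)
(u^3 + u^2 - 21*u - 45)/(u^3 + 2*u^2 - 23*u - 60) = (u + 3)/(u + 4)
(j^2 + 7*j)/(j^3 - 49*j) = 1/(j - 7)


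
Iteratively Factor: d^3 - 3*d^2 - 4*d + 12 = (d + 2)*(d^2 - 5*d + 6) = (d - 3)*(d + 2)*(d - 2)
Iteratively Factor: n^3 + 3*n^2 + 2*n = (n)*(n^2 + 3*n + 2) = n*(n + 2)*(n + 1)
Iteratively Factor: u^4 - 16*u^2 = (u - 4)*(u^3 + 4*u^2) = u*(u - 4)*(u^2 + 4*u) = u^2*(u - 4)*(u + 4)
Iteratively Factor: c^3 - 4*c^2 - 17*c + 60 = (c - 5)*(c^2 + c - 12) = (c - 5)*(c - 3)*(c + 4)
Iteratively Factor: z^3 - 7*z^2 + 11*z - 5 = (z - 5)*(z^2 - 2*z + 1) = (z - 5)*(z - 1)*(z - 1)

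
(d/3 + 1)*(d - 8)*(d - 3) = d^3/3 - 8*d^2/3 - 3*d + 24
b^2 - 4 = (b - 2)*(b + 2)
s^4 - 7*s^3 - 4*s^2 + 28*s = s*(s - 7)*(s - 2)*(s + 2)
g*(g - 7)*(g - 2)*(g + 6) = g^4 - 3*g^3 - 40*g^2 + 84*g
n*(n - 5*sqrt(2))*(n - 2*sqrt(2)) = n^3 - 7*sqrt(2)*n^2 + 20*n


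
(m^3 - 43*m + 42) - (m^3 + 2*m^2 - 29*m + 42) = -2*m^2 - 14*m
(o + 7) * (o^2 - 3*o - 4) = o^3 + 4*o^2 - 25*o - 28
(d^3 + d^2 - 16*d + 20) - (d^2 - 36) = d^3 - 16*d + 56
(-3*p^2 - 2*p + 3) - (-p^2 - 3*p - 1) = -2*p^2 + p + 4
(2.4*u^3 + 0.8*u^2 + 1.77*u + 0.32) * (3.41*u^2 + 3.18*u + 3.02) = 8.184*u^5 + 10.36*u^4 + 15.8277*u^3 + 9.1358*u^2 + 6.363*u + 0.9664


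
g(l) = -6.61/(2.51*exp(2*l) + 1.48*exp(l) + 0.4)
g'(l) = -6.61*(-5.02*exp(2*l) - 1.48*exp(l))/(2.51*exp(2*l) + 1.48*exp(l) + 0.4)^2 = (33.1822*exp(l) + 9.7828)*exp(l)/(2.51*exp(2*l) + 1.48*exp(l) + 0.4)^2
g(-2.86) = -13.41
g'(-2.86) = 2.75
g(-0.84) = -4.39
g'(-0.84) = 4.58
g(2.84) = -0.01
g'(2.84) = 0.02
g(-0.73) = -3.90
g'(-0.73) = 4.32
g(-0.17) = -1.92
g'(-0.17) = 2.70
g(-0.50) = -2.98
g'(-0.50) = 3.68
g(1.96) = -0.05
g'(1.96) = 0.09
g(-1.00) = -5.15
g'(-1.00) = 4.91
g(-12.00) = -16.52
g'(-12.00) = 0.00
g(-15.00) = -16.52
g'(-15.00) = 0.00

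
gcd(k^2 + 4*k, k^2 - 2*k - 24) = k + 4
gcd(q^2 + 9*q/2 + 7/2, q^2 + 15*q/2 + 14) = q + 7/2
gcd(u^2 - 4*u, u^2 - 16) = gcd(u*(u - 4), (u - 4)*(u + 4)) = u - 4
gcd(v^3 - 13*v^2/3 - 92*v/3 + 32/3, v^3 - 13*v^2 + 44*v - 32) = v - 8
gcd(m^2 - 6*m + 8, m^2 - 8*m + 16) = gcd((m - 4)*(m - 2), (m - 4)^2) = m - 4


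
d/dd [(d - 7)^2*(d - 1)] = 3*(d - 7)*(d - 3)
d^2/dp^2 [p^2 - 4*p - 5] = 2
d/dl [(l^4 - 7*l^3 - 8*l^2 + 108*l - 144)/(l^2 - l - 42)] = 2*(l^5 - 5*l^4 - 77*l^3 + 391*l^2 + 480*l - 2340)/(l^4 - 2*l^3 - 83*l^2 + 84*l + 1764)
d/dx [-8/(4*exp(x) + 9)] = 32*exp(x)/(4*exp(x) + 9)^2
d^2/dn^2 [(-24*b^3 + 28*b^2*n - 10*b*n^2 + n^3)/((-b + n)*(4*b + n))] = b^2*(272*b^3 - 336*b^2*n + 456*b*n^2 - 142*n^3)/(64*b^6 - 144*b^5*n + 60*b^4*n^2 + 45*b^3*n^3 - 15*b^2*n^4 - 9*b*n^5 - n^6)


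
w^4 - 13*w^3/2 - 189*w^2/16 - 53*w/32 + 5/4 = (w - 8)*(w - 1/4)*(w + 1/2)*(w + 5/4)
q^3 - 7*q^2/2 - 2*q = q*(q - 4)*(q + 1/2)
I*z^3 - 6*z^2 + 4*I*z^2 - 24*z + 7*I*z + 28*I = (z + 4)*(z + 7*I)*(I*z + 1)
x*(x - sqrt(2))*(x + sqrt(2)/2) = x^3 - sqrt(2)*x^2/2 - x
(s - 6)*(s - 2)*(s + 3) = s^3 - 5*s^2 - 12*s + 36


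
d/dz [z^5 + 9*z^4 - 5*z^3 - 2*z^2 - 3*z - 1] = 5*z^4 + 36*z^3 - 15*z^2 - 4*z - 3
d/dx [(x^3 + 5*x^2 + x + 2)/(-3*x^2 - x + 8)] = (-3*x^4 - 2*x^3 + 22*x^2 + 92*x + 10)/(9*x^4 + 6*x^3 - 47*x^2 - 16*x + 64)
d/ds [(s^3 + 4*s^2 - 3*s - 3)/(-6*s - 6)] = s*(-2*s^2 - 7*s - 8)/(6*(s^2 + 2*s + 1))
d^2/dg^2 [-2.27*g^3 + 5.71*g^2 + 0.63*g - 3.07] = 11.42 - 13.62*g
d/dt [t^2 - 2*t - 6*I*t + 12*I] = 2*t - 2 - 6*I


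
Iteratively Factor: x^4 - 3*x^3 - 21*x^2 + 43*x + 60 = (x - 3)*(x^3 - 21*x - 20) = (x - 3)*(x + 4)*(x^2 - 4*x - 5) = (x - 3)*(x + 1)*(x + 4)*(x - 5)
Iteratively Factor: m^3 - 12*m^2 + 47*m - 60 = (m - 4)*(m^2 - 8*m + 15) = (m - 4)*(m - 3)*(m - 5)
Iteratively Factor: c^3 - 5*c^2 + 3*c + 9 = (c - 3)*(c^2 - 2*c - 3) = (c - 3)*(c + 1)*(c - 3)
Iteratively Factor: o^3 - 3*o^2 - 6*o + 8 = (o + 2)*(o^2 - 5*o + 4) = (o - 4)*(o + 2)*(o - 1)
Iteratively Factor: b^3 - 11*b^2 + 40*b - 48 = (b - 4)*(b^2 - 7*b + 12) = (b - 4)*(b - 3)*(b - 4)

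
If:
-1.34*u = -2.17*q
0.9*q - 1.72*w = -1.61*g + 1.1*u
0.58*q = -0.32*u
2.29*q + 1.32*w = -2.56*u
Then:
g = 0.00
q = 0.00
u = 0.00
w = 0.00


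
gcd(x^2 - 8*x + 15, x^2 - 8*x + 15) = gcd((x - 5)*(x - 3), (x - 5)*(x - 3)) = x^2 - 8*x + 15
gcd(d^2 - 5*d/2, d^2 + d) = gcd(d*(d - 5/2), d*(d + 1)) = d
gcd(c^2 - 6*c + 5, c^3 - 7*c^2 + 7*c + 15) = c - 5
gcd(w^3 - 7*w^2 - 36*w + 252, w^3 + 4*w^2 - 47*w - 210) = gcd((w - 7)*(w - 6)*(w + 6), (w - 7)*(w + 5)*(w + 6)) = w^2 - w - 42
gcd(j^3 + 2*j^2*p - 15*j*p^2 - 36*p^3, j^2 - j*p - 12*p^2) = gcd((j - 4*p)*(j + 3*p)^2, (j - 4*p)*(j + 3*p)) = -j^2 + j*p + 12*p^2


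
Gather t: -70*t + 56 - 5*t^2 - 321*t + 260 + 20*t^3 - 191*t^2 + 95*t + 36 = 20*t^3 - 196*t^2 - 296*t + 352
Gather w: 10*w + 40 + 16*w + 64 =26*w + 104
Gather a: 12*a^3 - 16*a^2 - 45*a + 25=12*a^3 - 16*a^2 - 45*a + 25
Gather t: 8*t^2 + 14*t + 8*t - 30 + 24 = 8*t^2 + 22*t - 6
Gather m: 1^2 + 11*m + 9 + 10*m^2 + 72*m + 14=10*m^2 + 83*m + 24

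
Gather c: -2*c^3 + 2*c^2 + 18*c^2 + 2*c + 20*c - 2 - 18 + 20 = -2*c^3 + 20*c^2 + 22*c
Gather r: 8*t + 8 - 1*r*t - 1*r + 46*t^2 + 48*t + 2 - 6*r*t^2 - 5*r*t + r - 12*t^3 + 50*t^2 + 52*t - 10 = r*(-6*t^2 - 6*t) - 12*t^3 + 96*t^2 + 108*t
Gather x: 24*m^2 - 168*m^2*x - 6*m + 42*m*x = 24*m^2 - 6*m + x*(-168*m^2 + 42*m)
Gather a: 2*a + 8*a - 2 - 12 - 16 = 10*a - 30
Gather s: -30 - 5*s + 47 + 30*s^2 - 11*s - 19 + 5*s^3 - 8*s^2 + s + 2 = 5*s^3 + 22*s^2 - 15*s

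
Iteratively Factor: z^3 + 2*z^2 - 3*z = (z - 1)*(z^2 + 3*z) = z*(z - 1)*(z + 3)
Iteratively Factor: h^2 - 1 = (h - 1)*(h + 1)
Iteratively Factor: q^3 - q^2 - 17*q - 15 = (q + 3)*(q^2 - 4*q - 5) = (q + 1)*(q + 3)*(q - 5)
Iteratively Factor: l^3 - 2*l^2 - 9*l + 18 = (l - 3)*(l^2 + l - 6) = (l - 3)*(l - 2)*(l + 3)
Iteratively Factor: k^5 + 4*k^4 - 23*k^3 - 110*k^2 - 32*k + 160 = (k - 1)*(k^4 + 5*k^3 - 18*k^2 - 128*k - 160) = (k - 1)*(k + 4)*(k^3 + k^2 - 22*k - 40) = (k - 1)*(k + 4)^2*(k^2 - 3*k - 10) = (k - 1)*(k + 2)*(k + 4)^2*(k - 5)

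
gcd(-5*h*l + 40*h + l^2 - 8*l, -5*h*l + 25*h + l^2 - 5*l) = 5*h - l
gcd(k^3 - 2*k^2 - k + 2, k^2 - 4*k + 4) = k - 2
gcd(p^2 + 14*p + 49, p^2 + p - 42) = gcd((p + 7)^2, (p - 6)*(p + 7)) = p + 7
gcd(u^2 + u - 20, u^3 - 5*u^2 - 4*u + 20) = 1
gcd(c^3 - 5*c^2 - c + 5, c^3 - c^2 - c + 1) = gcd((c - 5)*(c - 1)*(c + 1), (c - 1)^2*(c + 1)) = c^2 - 1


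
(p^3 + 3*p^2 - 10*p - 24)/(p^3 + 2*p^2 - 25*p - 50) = (p^2 + p - 12)/(p^2 - 25)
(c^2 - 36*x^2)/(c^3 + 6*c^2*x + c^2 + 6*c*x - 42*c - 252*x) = (c - 6*x)/(c^2 + c - 42)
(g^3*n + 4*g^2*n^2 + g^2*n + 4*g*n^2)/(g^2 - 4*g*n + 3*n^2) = g*n*(g^2 + 4*g*n + g + 4*n)/(g^2 - 4*g*n + 3*n^2)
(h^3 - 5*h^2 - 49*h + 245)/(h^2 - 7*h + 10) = (h^2 - 49)/(h - 2)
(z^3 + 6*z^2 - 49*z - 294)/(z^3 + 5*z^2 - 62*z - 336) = (z - 7)/(z - 8)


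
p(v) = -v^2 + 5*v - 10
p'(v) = 5 - 2*v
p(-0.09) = -10.46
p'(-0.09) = 5.18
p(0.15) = -9.27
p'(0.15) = 4.70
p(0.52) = -7.67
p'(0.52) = 3.96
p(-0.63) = -13.55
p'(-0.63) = 6.26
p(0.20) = -9.04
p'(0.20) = 4.60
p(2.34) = -3.78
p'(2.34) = 0.32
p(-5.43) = -66.63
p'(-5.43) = 15.86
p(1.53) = -4.69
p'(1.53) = 1.94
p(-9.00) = -136.00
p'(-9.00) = 23.00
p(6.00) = -16.00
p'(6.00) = -7.00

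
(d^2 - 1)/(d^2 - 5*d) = (d^2 - 1)/(d*(d - 5))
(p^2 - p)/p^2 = (p - 1)/p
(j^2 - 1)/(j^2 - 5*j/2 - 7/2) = 2*(j - 1)/(2*j - 7)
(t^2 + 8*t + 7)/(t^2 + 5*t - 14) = (t + 1)/(t - 2)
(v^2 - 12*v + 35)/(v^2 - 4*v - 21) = (v - 5)/(v + 3)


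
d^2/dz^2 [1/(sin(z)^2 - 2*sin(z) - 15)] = 2*(-2*sin(z)^4 + 3*sin(z)^3 - 29*sin(z)^2 + 9*sin(z) + 19)/((sin(z) - 5)^3*(sin(z) + 3)^3)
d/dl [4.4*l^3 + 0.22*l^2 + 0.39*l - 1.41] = 13.2*l^2 + 0.44*l + 0.39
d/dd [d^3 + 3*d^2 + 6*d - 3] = 3*d^2 + 6*d + 6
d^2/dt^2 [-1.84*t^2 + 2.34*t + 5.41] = -3.68000000000000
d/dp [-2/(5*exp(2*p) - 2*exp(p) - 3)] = (20*exp(p) - 4)*exp(p)/(-5*exp(2*p) + 2*exp(p) + 3)^2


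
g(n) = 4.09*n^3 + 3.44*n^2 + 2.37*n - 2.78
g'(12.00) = 1851.81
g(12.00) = 7588.54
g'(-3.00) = 92.16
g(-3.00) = -89.36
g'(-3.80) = 153.40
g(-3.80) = -186.54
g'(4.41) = 271.34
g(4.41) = 425.36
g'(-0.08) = 1.90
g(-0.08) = -2.95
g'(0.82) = 16.26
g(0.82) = 3.73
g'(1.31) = 32.44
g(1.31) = 15.42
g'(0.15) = 3.68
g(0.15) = -2.33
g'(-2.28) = 50.47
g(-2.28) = -38.78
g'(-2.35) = 53.96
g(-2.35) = -42.43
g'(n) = 12.27*n^2 + 6.88*n + 2.37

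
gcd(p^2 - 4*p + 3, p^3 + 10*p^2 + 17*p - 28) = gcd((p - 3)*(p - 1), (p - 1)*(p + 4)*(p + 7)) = p - 1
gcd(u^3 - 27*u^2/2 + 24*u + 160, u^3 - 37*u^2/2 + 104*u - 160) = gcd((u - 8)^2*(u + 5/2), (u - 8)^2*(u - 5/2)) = u^2 - 16*u + 64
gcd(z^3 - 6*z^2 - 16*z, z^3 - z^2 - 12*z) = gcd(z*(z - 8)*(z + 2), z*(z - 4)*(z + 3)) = z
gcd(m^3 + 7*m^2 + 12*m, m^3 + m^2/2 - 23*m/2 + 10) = m + 4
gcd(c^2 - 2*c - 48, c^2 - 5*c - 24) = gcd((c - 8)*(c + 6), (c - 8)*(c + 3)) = c - 8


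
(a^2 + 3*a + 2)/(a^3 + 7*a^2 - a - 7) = (a + 2)/(a^2 + 6*a - 7)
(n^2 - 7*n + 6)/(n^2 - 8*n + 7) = (n - 6)/(n - 7)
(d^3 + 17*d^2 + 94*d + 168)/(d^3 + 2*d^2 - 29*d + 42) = (d^2 + 10*d + 24)/(d^2 - 5*d + 6)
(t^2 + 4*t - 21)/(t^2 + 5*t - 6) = (t^2 + 4*t - 21)/(t^2 + 5*t - 6)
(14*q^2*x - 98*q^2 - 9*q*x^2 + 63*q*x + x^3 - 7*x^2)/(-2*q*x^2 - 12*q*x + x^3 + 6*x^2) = (-7*q*x + 49*q + x^2 - 7*x)/(x*(x + 6))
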